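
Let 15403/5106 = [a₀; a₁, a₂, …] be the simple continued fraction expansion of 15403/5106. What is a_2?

Repeatedly divide and take the remainder:
⌊15403/5106⌋ = 3, remainder 85
⌊5106/85⌋ = 60, remainder 6
⌊85/6⌋ = 14, remainder 1

14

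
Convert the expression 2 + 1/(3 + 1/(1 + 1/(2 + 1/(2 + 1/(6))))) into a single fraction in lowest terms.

379/167

a_0 = 2: 2/1
a_1 = 3: 7/3
a_2 = 1: 9/4
a_3 = 2: 25/11
a_4 = 2: 59/26
a_5 = 6: 379/167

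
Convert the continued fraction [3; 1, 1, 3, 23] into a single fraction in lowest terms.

Work from the innermost term outward:
Start with 23.
3 + 1/(23/1) = 3 + 1/23 = 70/23
1 + 1/(70/23) = 1 + 23/70 = 93/70
1 + 1/(93/70) = 1 + 70/93 = 163/93
3 + 1/(163/93) = 3 + 93/163 = 582/163

582/163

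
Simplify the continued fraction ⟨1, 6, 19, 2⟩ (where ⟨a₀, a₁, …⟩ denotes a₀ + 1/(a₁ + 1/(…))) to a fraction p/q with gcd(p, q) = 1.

Use the convergent recurrence hₖ = aₖ·hₖ₋₁ + hₖ₋₂ (and likewise for the denominators kₖ):
a_0 = 1: 1/1
a_1 = 6: 7/6
a_2 = 19: 134/115
a_3 = 2: 275/236

275/236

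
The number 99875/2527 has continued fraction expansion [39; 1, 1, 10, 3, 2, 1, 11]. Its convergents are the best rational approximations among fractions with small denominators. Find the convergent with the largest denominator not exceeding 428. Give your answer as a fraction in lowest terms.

8537/216

List convergents until the denominator exceeds the bound:
a_0 = 39: 39/1  (≤ bound)
a_1 = 1: 40/1  (≤ bound)
a_2 = 1: 79/2  (≤ bound)
a_3 = 10: 830/21  (≤ bound)
a_4 = 3: 2569/65  (≤ bound)
a_5 = 2: 5968/151  (≤ bound)
a_6 = 1: 8537/216  (≤ bound)
a_7 = 11: 99875/2527  (> 428, stop)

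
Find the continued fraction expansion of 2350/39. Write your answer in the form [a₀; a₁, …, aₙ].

2350 = 60·39 + 10, so a_0 = 60
39 = 3·10 + 9, so a_1 = 3
10 = 1·9 + 1, so a_2 = 1
9 = 9·1 + 0, so a_3 = 9

[60; 3, 1, 9]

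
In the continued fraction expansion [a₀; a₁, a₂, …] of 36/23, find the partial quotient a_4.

36 = 1·23 + 13, so a_0 = 1
23 = 1·13 + 10, so a_1 = 1
13 = 1·10 + 3, so a_2 = 1
10 = 3·3 + 1, so a_3 = 3
3 = 3·1 + 0, so a_4 = 3

3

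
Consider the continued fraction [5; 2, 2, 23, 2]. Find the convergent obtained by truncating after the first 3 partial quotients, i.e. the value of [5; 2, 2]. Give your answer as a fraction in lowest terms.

27/5

Work from the innermost term outward:
Start with 2.
2 + 1/(2/1) = 2 + 1/2 = 5/2
5 + 1/(5/2) = 5 + 2/5 = 27/5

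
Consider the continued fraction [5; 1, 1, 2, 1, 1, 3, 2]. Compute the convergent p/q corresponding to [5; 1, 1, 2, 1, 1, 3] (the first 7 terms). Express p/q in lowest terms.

Collapse the nested fraction from the inside out:
Start with 3.
1 + 1/(3/1) = 1 + 1/3 = 4/3
1 + 1/(4/3) = 1 + 3/4 = 7/4
2 + 1/(7/4) = 2 + 4/7 = 18/7
1 + 1/(18/7) = 1 + 7/18 = 25/18
1 + 1/(25/18) = 1 + 18/25 = 43/25
5 + 1/(43/25) = 5 + 25/43 = 240/43

240/43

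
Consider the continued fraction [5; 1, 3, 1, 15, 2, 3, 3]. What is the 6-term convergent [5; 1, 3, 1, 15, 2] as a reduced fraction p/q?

945/163

a_0 = 5: 5/1
a_1 = 1: 6/1
a_2 = 3: 23/4
a_3 = 1: 29/5
a_4 = 15: 458/79
a_5 = 2: 945/163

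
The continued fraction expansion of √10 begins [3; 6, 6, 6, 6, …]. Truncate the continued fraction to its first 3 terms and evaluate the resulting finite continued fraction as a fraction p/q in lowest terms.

Start with 6.
6 + 1/(6/1) = 6 + 1/6 = 37/6
3 + 1/(37/6) = 3 + 6/37 = 117/37

117/37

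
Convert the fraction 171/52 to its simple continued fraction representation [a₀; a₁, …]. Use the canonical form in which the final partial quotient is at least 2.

Repeatedly divide and take the remainder:
171 = 3·52 + 15, so a_0 = 3
52 = 3·15 + 7, so a_1 = 3
15 = 2·7 + 1, so a_2 = 2
7 = 7·1 + 0, so a_3 = 7

[3; 3, 2, 7]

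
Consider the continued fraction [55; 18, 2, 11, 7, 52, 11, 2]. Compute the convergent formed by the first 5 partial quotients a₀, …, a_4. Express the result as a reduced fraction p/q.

Start with 7.
11 + 1/(7/1) = 11 + 1/7 = 78/7
2 + 1/(78/7) = 2 + 7/78 = 163/78
18 + 1/(163/78) = 18 + 78/163 = 3012/163
55 + 1/(3012/163) = 55 + 163/3012 = 165823/3012

165823/3012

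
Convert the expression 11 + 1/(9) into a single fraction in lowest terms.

100/9

Start with 9.
11 + 1/(9/1) = 11 + 1/9 = 100/9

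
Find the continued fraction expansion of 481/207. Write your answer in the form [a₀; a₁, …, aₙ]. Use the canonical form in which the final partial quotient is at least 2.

[2; 3, 11, 6]

Run the Euclidean algorithm, recording each quotient:
481 = 2·207 + 67, so a_0 = 2
207 = 3·67 + 6, so a_1 = 3
67 = 11·6 + 1, so a_2 = 11
6 = 6·1 + 0, so a_3 = 6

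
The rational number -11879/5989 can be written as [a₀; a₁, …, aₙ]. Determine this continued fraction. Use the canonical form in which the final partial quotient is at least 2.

[-2; 60, 2, 49]

Repeatedly divide and take the remainder:
-11879 ÷ 5989 → quotient -2, remainder 99
5989 ÷ 99 → quotient 60, remainder 49
99 ÷ 49 → quotient 2, remainder 1
49 ÷ 1 → quotient 49, remainder 0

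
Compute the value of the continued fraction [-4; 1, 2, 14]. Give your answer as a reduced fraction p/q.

Use the convergent recurrence hₖ = aₖ·hₖ₋₁ + hₖ₋₂ (and likewise for the denominators kₖ):
a_0 = -4: -4/1
a_1 = 1: -3/1
a_2 = 2: -10/3
a_3 = 14: -143/43

-143/43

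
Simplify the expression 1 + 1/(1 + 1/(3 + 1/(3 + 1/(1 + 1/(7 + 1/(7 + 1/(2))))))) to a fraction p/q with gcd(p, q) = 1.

3555/2014

Start with 2.
7 + 1/(2/1) = 7 + 1/2 = 15/2
7 + 1/(15/2) = 7 + 2/15 = 107/15
1 + 1/(107/15) = 1 + 15/107 = 122/107
3 + 1/(122/107) = 3 + 107/122 = 473/122
3 + 1/(473/122) = 3 + 122/473 = 1541/473
1 + 1/(1541/473) = 1 + 473/1541 = 2014/1541
1 + 1/(2014/1541) = 1 + 1541/2014 = 3555/2014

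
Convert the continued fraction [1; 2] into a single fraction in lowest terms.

3/2

Build up convergents one term at a time:
a_0 = 1: 1/1
a_1 = 2: 3/2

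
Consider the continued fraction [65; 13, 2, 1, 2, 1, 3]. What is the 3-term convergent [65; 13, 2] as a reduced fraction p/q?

1757/27

Start with 2.
13 + 1/(2/1) = 13 + 1/2 = 27/2
65 + 1/(27/2) = 65 + 2/27 = 1757/27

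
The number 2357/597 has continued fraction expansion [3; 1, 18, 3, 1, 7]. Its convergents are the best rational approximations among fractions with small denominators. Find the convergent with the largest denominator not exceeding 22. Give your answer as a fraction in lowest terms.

75/19

List convergents until the denominator exceeds the bound:
a_0 = 3: 3/1  (≤ bound)
a_1 = 1: 4/1  (≤ bound)
a_2 = 18: 75/19  (≤ bound)
a_3 = 3: 229/58  (> 22, stop)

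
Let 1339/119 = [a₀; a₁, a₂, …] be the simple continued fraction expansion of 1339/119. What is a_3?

29

1339 = 11·119 + 30, so a_0 = 11
119 = 3·30 + 29, so a_1 = 3
30 = 1·29 + 1, so a_2 = 1
29 = 29·1 + 0, so a_3 = 29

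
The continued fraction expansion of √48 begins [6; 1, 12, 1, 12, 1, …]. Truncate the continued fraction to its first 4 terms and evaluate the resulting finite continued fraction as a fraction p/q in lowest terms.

Collapse the nested fraction from the inside out:
Start with 1.
12 + 1/(1/1) = 12 + 1/1 = 13/1
1 + 1/(13/1) = 1 + 1/13 = 14/13
6 + 1/(14/13) = 6 + 13/14 = 97/14

97/14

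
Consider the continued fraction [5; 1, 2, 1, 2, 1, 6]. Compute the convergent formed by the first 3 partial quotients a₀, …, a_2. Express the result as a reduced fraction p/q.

17/3

Start with 2.
1 + 1/(2/1) = 1 + 1/2 = 3/2
5 + 1/(3/2) = 5 + 2/3 = 17/3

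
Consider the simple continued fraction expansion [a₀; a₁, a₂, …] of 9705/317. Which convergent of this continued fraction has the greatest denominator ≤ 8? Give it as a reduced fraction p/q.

153/5

List convergents until the denominator exceeds the bound:
a_0 = 30: 30/1  (≤ bound)
a_1 = 1: 31/1  (≤ bound)
a_2 = 1: 61/2  (≤ bound)
a_3 = 1: 92/3  (≤ bound)
a_4 = 1: 153/5  (≤ bound)
a_5 = 2: 398/13  (> 8, stop)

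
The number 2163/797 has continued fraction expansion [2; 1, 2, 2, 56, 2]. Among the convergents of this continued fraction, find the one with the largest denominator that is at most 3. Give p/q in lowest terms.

8/3

a_0 = 2: 2/1  (≤ bound)
a_1 = 1: 3/1  (≤ bound)
a_2 = 2: 8/3  (≤ bound)
a_3 = 2: 19/7  (> 3, stop)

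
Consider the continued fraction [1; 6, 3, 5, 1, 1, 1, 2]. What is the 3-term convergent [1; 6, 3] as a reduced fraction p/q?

a_0 = 1: 1/1
a_1 = 6: 7/6
a_2 = 3: 22/19

22/19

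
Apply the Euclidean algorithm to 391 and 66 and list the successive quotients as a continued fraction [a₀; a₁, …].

391 ÷ 66 → quotient 5, remainder 61
66 ÷ 61 → quotient 1, remainder 5
61 ÷ 5 → quotient 12, remainder 1
5 ÷ 1 → quotient 5, remainder 0

[5; 1, 12, 5]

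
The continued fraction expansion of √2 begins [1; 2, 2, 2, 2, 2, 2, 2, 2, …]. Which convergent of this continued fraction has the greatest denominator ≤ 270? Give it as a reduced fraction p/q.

a_0 = 1: 1/1  (≤ bound)
a_1 = 2: 3/2  (≤ bound)
a_2 = 2: 7/5  (≤ bound)
a_3 = 2: 17/12  (≤ bound)
a_4 = 2: 41/29  (≤ bound)
a_5 = 2: 99/70  (≤ bound)
a_6 = 2: 239/169  (≤ bound)
a_7 = 2: 577/408  (> 270, stop)

239/169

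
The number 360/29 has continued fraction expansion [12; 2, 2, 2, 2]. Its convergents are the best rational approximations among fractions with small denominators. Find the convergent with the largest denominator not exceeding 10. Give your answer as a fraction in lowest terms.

a_0 = 12: 12/1  (≤ bound)
a_1 = 2: 25/2  (≤ bound)
a_2 = 2: 62/5  (≤ bound)
a_3 = 2: 149/12  (> 10, stop)

62/5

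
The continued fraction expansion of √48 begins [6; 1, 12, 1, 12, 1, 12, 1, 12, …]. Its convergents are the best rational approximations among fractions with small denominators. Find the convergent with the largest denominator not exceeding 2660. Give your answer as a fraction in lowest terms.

17466/2521

a_0 = 6: 6/1  (≤ bound)
a_1 = 1: 7/1  (≤ bound)
a_2 = 12: 90/13  (≤ bound)
a_3 = 1: 97/14  (≤ bound)
a_4 = 12: 1254/181  (≤ bound)
a_5 = 1: 1351/195  (≤ bound)
a_6 = 12: 17466/2521  (≤ bound)
a_7 = 1: 18817/2716  (> 2660, stop)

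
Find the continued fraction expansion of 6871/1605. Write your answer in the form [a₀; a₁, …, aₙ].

[4; 3, 1, 1, 3, 1, 3, 13]

⌊6871/1605⌋ = 4, remainder 451
⌊1605/451⌋ = 3, remainder 252
⌊451/252⌋ = 1, remainder 199
⌊252/199⌋ = 1, remainder 53
⌊199/53⌋ = 3, remainder 40
⌊53/40⌋ = 1, remainder 13
⌊40/13⌋ = 3, remainder 1
⌊13/1⌋ = 13, remainder 0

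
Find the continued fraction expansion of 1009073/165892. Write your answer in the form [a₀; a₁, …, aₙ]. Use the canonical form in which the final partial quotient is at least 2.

[6; 12, 11, 15, 3, 4, 6]

Repeatedly divide and take the remainder:
1009073 = 6·165892 + 13721, so a_0 = 6
165892 = 12·13721 + 1240, so a_1 = 12
13721 = 11·1240 + 81, so a_2 = 11
1240 = 15·81 + 25, so a_3 = 15
81 = 3·25 + 6, so a_4 = 3
25 = 4·6 + 1, so a_5 = 4
6 = 6·1 + 0, so a_6 = 6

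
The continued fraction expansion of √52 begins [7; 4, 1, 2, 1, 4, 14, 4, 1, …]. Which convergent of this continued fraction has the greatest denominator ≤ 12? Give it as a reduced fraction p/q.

List convergents until the denominator exceeds the bound:
a_0 = 7: 7/1  (≤ bound)
a_1 = 4: 29/4  (≤ bound)
a_2 = 1: 36/5  (≤ bound)
a_3 = 2: 101/14  (> 12, stop)

36/5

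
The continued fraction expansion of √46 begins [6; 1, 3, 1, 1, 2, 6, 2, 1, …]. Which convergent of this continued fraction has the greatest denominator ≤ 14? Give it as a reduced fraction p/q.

61/9

a_0 = 6: 6/1  (≤ bound)
a_1 = 1: 7/1  (≤ bound)
a_2 = 3: 27/4  (≤ bound)
a_3 = 1: 34/5  (≤ bound)
a_4 = 1: 61/9  (≤ bound)
a_5 = 2: 156/23  (> 14, stop)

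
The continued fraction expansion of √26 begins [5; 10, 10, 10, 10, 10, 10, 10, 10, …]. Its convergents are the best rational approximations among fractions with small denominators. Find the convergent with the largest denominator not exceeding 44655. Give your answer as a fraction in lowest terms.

List convergents until the denominator exceeds the bound:
a_0 = 5: 5/1  (≤ bound)
a_1 = 10: 51/10  (≤ bound)
a_2 = 10: 515/101  (≤ bound)
a_3 = 10: 5201/1020  (≤ bound)
a_4 = 10: 52525/10301  (≤ bound)
a_5 = 10: 530451/104030  (> 44655, stop)

52525/10301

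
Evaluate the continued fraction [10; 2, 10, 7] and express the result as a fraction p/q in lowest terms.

1561/149

Start with 7.
10 + 1/(7/1) = 10 + 1/7 = 71/7
2 + 1/(71/7) = 2 + 7/71 = 149/71
10 + 1/(149/71) = 10 + 71/149 = 1561/149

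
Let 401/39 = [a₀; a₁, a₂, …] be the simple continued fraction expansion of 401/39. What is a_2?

1

Repeatedly divide and take the remainder:
401 = 10·39 + 11, so a_0 = 10
39 = 3·11 + 6, so a_1 = 3
11 = 1·6 + 5, so a_2 = 1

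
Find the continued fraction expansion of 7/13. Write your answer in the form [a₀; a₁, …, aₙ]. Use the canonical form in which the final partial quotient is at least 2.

[0; 1, 1, 6]

7 ÷ 13 → quotient 0, remainder 7
13 ÷ 7 → quotient 1, remainder 6
7 ÷ 6 → quotient 1, remainder 1
6 ÷ 1 → quotient 6, remainder 0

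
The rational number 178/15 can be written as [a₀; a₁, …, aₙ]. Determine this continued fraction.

178 = 11·15 + 13, so a_0 = 11
15 = 1·13 + 2, so a_1 = 1
13 = 6·2 + 1, so a_2 = 6
2 = 2·1 + 0, so a_3 = 2

[11; 1, 6, 2]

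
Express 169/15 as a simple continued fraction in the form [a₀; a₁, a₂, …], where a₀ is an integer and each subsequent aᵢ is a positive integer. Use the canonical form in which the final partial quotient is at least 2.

[11; 3, 1, 3]

169 ÷ 15 → quotient 11, remainder 4
15 ÷ 4 → quotient 3, remainder 3
4 ÷ 3 → quotient 1, remainder 1
3 ÷ 1 → quotient 3, remainder 0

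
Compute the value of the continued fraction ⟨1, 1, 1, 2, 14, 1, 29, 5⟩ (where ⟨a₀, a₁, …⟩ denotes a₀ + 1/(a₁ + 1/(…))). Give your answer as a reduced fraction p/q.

a_0 = 1: 1/1
a_1 = 1: 2/1
a_2 = 1: 3/2
a_3 = 2: 8/5
a_4 = 14: 115/72
a_5 = 1: 123/77
a_6 = 29: 3682/2305
a_7 = 5: 18533/11602

18533/11602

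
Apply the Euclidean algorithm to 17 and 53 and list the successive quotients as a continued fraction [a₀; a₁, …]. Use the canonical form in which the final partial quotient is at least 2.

Apply division with remainder until the remainder is 0:
⌊17/53⌋ = 0, remainder 17
⌊53/17⌋ = 3, remainder 2
⌊17/2⌋ = 8, remainder 1
⌊2/1⌋ = 2, remainder 0

[0; 3, 8, 2]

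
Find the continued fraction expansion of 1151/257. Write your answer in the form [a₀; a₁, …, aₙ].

[4; 2, 11, 5, 2]

1151 = 4·257 + 123, so a_0 = 4
257 = 2·123 + 11, so a_1 = 2
123 = 11·11 + 2, so a_2 = 11
11 = 5·2 + 1, so a_3 = 5
2 = 2·1 + 0, so a_4 = 2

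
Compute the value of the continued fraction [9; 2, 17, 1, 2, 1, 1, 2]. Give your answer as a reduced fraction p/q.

Work from the innermost term outward:
Start with 2.
1 + 1/(2/1) = 1 + 1/2 = 3/2
1 + 1/(3/2) = 1 + 2/3 = 5/3
2 + 1/(5/3) = 2 + 3/5 = 13/5
1 + 1/(13/5) = 1 + 5/13 = 18/13
17 + 1/(18/13) = 17 + 13/18 = 319/18
2 + 1/(319/18) = 2 + 18/319 = 656/319
9 + 1/(656/319) = 9 + 319/656 = 6223/656

6223/656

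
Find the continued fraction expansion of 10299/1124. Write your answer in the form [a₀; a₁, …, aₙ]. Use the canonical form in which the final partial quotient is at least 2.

10299 = 9·1124 + 183, so a_0 = 9
1124 = 6·183 + 26, so a_1 = 6
183 = 7·26 + 1, so a_2 = 7
26 = 26·1 + 0, so a_3 = 26

[9; 6, 7, 26]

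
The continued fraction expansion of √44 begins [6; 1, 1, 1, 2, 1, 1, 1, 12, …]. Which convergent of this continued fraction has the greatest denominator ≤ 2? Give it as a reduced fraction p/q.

13/2

a_0 = 6: 6/1  (≤ bound)
a_1 = 1: 7/1  (≤ bound)
a_2 = 1: 13/2  (≤ bound)
a_3 = 1: 20/3  (> 2, stop)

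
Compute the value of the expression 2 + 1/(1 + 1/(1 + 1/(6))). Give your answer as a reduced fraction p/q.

33/13

a_0 = 2: 2/1
a_1 = 1: 3/1
a_2 = 1: 5/2
a_3 = 6: 33/13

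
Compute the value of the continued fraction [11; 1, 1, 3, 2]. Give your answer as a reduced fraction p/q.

Start with 2.
3 + 1/(2/1) = 3 + 1/2 = 7/2
1 + 1/(7/2) = 1 + 2/7 = 9/7
1 + 1/(9/7) = 1 + 7/9 = 16/9
11 + 1/(16/9) = 11 + 9/16 = 185/16

185/16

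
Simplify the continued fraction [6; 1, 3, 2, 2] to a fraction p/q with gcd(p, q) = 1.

Start with 2.
2 + 1/(2/1) = 2 + 1/2 = 5/2
3 + 1/(5/2) = 3 + 2/5 = 17/5
1 + 1/(17/5) = 1 + 5/17 = 22/17
6 + 1/(22/17) = 6 + 17/22 = 149/22

149/22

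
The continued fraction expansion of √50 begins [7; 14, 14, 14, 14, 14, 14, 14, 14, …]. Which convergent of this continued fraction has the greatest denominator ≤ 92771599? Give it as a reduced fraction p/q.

List convergents until the denominator exceeds the bound:
a_0 = 7: 7/1  (≤ bound)
a_1 = 14: 99/14  (≤ bound)
a_2 = 14: 1393/197  (≤ bound)
a_3 = 14: 19601/2772  (≤ bound)
a_4 = 14: 275807/39005  (≤ bound)
a_5 = 14: 3880899/548842  (≤ bound)
a_6 = 14: 54608393/7722793  (≤ bound)
a_7 = 14: 768398401/108667944  (> 92771599, stop)

54608393/7722793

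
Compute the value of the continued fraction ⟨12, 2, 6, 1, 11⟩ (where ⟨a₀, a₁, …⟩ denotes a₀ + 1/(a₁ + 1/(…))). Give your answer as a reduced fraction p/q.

Start with 11.
1 + 1/(11/1) = 1 + 1/11 = 12/11
6 + 1/(12/11) = 6 + 11/12 = 83/12
2 + 1/(83/12) = 2 + 12/83 = 178/83
12 + 1/(178/83) = 12 + 83/178 = 2219/178

2219/178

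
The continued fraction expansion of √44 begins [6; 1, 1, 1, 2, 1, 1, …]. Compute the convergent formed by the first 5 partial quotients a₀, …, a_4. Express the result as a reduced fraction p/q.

53/8

Build up convergents one term at a time:
a_0 = 6: 6/1
a_1 = 1: 7/1
a_2 = 1: 13/2
a_3 = 1: 20/3
a_4 = 2: 53/8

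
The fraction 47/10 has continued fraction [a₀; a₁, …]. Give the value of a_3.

Run the Euclidean algorithm, recording each quotient:
⌊47/10⌋ = 4, remainder 7
⌊10/7⌋ = 1, remainder 3
⌊7/3⌋ = 2, remainder 1
⌊3/1⌋ = 3, remainder 0

3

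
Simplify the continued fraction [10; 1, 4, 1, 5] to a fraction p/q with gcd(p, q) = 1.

379/35

Start with 5.
1 + 1/(5/1) = 1 + 1/5 = 6/5
4 + 1/(6/5) = 4 + 5/6 = 29/6
1 + 1/(29/6) = 1 + 6/29 = 35/29
10 + 1/(35/29) = 10 + 29/35 = 379/35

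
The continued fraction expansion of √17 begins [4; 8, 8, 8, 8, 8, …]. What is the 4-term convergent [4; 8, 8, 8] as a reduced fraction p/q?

Start with 8.
8 + 1/(8/1) = 8 + 1/8 = 65/8
8 + 1/(65/8) = 8 + 8/65 = 528/65
4 + 1/(528/65) = 4 + 65/528 = 2177/528

2177/528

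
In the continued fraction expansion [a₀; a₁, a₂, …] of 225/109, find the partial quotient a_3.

Apply division with remainder until the remainder is 0:
225 ÷ 109 → quotient 2, remainder 7
109 ÷ 7 → quotient 15, remainder 4
7 ÷ 4 → quotient 1, remainder 3
4 ÷ 3 → quotient 1, remainder 1

1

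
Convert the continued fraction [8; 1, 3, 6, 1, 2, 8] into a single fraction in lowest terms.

6070/693

a_0 = 8: 8/1
a_1 = 1: 9/1
a_2 = 3: 35/4
a_3 = 6: 219/25
a_4 = 1: 254/29
a_5 = 2: 727/83
a_6 = 8: 6070/693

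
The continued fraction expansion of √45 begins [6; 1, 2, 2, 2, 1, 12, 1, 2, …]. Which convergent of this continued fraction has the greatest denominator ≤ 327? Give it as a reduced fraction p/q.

2046/305

a_0 = 6: 6/1  (≤ bound)
a_1 = 1: 7/1  (≤ bound)
a_2 = 2: 20/3  (≤ bound)
a_3 = 2: 47/7  (≤ bound)
a_4 = 2: 114/17  (≤ bound)
a_5 = 1: 161/24  (≤ bound)
a_6 = 12: 2046/305  (≤ bound)
a_7 = 1: 2207/329  (> 327, stop)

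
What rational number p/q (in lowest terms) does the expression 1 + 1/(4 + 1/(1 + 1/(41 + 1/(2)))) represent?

a_0 = 1: 1/1
a_1 = 4: 5/4
a_2 = 1: 6/5
a_3 = 41: 251/209
a_4 = 2: 508/423

508/423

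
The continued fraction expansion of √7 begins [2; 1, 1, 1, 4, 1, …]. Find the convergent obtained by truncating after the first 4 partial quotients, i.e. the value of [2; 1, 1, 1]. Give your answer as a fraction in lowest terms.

8/3

Start with 1.
1 + 1/(1/1) = 1 + 1/1 = 2/1
1 + 1/(2/1) = 1 + 1/2 = 3/2
2 + 1/(3/2) = 2 + 2/3 = 8/3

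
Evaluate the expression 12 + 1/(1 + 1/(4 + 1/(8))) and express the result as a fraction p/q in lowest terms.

Use the convergent recurrence hₖ = aₖ·hₖ₋₁ + hₖ₋₂ (and likewise for the denominators kₖ):
a_0 = 12: 12/1
a_1 = 1: 13/1
a_2 = 4: 64/5
a_3 = 8: 525/41

525/41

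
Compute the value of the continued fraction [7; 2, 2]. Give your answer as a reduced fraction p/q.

37/5

a_0 = 7: 7/1
a_1 = 2: 15/2
a_2 = 2: 37/5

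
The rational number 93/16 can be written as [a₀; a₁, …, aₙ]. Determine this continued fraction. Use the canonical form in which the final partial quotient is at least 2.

Repeatedly divide and take the remainder:
93 = 5·16 + 13, so a_0 = 5
16 = 1·13 + 3, so a_1 = 1
13 = 4·3 + 1, so a_2 = 4
3 = 3·1 + 0, so a_3 = 3

[5; 1, 4, 3]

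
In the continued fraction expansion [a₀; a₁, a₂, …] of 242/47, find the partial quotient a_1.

6

Run the Euclidean algorithm, recording each quotient:
242 ÷ 47 → quotient 5, remainder 7
47 ÷ 7 → quotient 6, remainder 5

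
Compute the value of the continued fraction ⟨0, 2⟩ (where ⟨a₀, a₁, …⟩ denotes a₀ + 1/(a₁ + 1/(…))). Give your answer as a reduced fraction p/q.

1/2

Compute successive convergents:
a_0 = 0: 0/1
a_1 = 2: 1/2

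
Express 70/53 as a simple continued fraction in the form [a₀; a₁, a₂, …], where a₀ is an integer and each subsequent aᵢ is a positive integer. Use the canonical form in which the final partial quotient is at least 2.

⌊70/53⌋ = 1, remainder 17
⌊53/17⌋ = 3, remainder 2
⌊17/2⌋ = 8, remainder 1
⌊2/1⌋ = 2, remainder 0

[1; 3, 8, 2]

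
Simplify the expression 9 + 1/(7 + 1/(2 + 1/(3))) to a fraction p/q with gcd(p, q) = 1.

475/52

Build up convergents one term at a time:
a_0 = 9: 9/1
a_1 = 7: 64/7
a_2 = 2: 137/15
a_3 = 3: 475/52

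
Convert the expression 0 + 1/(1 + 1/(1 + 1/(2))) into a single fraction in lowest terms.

Work from the innermost term outward:
Start with 2.
1 + 1/(2/1) = 1 + 1/2 = 3/2
1 + 1/(3/2) = 1 + 2/3 = 5/3
0 + 1/(5/3) = 0 + 3/5 = 3/5

3/5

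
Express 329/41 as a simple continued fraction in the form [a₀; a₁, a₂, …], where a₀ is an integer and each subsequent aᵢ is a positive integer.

[8; 41]

329 = 8·41 + 1, so a_0 = 8
41 = 41·1 + 0, so a_1 = 41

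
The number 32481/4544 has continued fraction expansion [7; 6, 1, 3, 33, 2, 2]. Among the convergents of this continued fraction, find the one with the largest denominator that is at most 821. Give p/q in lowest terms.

a_0 = 7: 7/1  (≤ bound)
a_1 = 6: 43/6  (≤ bound)
a_2 = 1: 50/7  (≤ bound)
a_3 = 3: 193/27  (≤ bound)
a_4 = 33: 6419/898  (> 821, stop)

193/27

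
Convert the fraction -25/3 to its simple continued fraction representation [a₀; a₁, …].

-25 = -9·3 + 2, so a_0 = -9
3 = 1·2 + 1, so a_1 = 1
2 = 2·1 + 0, so a_2 = 2

[-9; 1, 2]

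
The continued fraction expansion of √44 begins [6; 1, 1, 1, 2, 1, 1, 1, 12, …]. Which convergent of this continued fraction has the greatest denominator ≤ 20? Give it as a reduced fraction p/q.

a_0 = 6: 6/1  (≤ bound)
a_1 = 1: 7/1  (≤ bound)
a_2 = 1: 13/2  (≤ bound)
a_3 = 1: 20/3  (≤ bound)
a_4 = 2: 53/8  (≤ bound)
a_5 = 1: 73/11  (≤ bound)
a_6 = 1: 126/19  (≤ bound)
a_7 = 1: 199/30  (> 20, stop)

126/19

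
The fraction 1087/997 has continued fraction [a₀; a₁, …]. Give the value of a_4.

6

1087 ÷ 997 → quotient 1, remainder 90
997 ÷ 90 → quotient 11, remainder 7
90 ÷ 7 → quotient 12, remainder 6
7 ÷ 6 → quotient 1, remainder 1
6 ÷ 1 → quotient 6, remainder 0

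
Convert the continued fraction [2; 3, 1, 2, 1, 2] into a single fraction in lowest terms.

93/41

Compute successive convergents:
a_0 = 2: 2/1
a_1 = 3: 7/3
a_2 = 1: 9/4
a_3 = 2: 25/11
a_4 = 1: 34/15
a_5 = 2: 93/41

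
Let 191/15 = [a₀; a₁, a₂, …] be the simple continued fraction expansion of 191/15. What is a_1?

191 = 12·15 + 11, so a_0 = 12
15 = 1·11 + 4, so a_1 = 1

1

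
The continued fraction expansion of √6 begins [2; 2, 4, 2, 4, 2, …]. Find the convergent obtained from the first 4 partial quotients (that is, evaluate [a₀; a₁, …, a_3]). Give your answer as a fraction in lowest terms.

Collapse the nested fraction from the inside out:
Start with 2.
4 + 1/(2/1) = 4 + 1/2 = 9/2
2 + 1/(9/2) = 2 + 2/9 = 20/9
2 + 1/(20/9) = 2 + 9/20 = 49/20

49/20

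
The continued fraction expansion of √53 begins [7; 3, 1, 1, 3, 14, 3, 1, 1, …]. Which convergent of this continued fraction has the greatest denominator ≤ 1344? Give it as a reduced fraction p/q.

List convergents until the denominator exceeds the bound:
a_0 = 7: 7/1  (≤ bound)
a_1 = 3: 22/3  (≤ bound)
a_2 = 1: 29/4  (≤ bound)
a_3 = 1: 51/7  (≤ bound)
a_4 = 3: 182/25  (≤ bound)
a_5 = 14: 2599/357  (≤ bound)
a_6 = 3: 7979/1096  (≤ bound)
a_7 = 1: 10578/1453  (> 1344, stop)

7979/1096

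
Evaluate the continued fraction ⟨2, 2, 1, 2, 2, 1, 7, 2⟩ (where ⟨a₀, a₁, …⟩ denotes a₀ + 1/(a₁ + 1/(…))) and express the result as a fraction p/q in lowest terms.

a_0 = 2: 2/1
a_1 = 2: 5/2
a_2 = 1: 7/3
a_3 = 2: 19/8
a_4 = 2: 45/19
a_5 = 1: 64/27
a_6 = 7: 493/208
a_7 = 2: 1050/443

1050/443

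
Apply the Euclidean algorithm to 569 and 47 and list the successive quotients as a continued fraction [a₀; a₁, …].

[12; 9, 2, 2]

Run the Euclidean algorithm, recording each quotient:
569 ÷ 47 → quotient 12, remainder 5
47 ÷ 5 → quotient 9, remainder 2
5 ÷ 2 → quotient 2, remainder 1
2 ÷ 1 → quotient 2, remainder 0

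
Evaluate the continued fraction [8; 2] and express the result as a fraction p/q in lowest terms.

a_0 = 8: 8/1
a_1 = 2: 17/2

17/2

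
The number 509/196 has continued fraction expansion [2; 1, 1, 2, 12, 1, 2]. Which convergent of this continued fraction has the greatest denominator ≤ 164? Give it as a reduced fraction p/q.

174/67

a_0 = 2: 2/1  (≤ bound)
a_1 = 1: 3/1  (≤ bound)
a_2 = 1: 5/2  (≤ bound)
a_3 = 2: 13/5  (≤ bound)
a_4 = 12: 161/62  (≤ bound)
a_5 = 1: 174/67  (≤ bound)
a_6 = 2: 509/196  (> 164, stop)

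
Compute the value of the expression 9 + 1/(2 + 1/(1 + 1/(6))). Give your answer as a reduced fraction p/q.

187/20

Starting at the tail and folding back:
Start with 6.
1 + 1/(6/1) = 1 + 1/6 = 7/6
2 + 1/(7/6) = 2 + 6/7 = 20/7
9 + 1/(20/7) = 9 + 7/20 = 187/20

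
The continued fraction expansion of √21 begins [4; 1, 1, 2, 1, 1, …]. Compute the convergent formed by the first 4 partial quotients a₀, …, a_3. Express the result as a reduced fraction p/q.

a_0 = 4: 4/1
a_1 = 1: 5/1
a_2 = 1: 9/2
a_3 = 2: 23/5

23/5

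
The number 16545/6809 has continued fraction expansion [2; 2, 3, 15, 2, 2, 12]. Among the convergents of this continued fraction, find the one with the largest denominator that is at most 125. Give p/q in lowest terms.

a_0 = 2: 2/1  (≤ bound)
a_1 = 2: 5/2  (≤ bound)
a_2 = 3: 17/7  (≤ bound)
a_3 = 15: 260/107  (≤ bound)
a_4 = 2: 537/221  (> 125, stop)

260/107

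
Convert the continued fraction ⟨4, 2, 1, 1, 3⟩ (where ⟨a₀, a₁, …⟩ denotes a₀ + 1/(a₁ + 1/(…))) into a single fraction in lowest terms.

79/18

Use the convergent recurrence hₖ = aₖ·hₖ₋₁ + hₖ₋₂ (and likewise for the denominators kₖ):
a_0 = 4: 4/1
a_1 = 2: 9/2
a_2 = 1: 13/3
a_3 = 1: 22/5
a_4 = 3: 79/18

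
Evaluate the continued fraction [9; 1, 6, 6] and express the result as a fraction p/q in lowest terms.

a_0 = 9: 9/1
a_1 = 1: 10/1
a_2 = 6: 69/7
a_3 = 6: 424/43

424/43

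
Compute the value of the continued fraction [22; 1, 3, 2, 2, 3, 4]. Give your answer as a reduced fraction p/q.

7333/322

Start with 4.
3 + 1/(4/1) = 3 + 1/4 = 13/4
2 + 1/(13/4) = 2 + 4/13 = 30/13
2 + 1/(30/13) = 2 + 13/30 = 73/30
3 + 1/(73/30) = 3 + 30/73 = 249/73
1 + 1/(249/73) = 1 + 73/249 = 322/249
22 + 1/(322/249) = 22 + 249/322 = 7333/322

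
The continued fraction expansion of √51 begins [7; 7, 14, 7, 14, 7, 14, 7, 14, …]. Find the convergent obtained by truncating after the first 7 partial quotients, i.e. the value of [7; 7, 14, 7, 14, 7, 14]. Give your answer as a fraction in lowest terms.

Compute successive convergents:
a_0 = 7: 7/1
a_1 = 7: 50/7
a_2 = 14: 707/99
a_3 = 7: 4999/700
a_4 = 14: 70693/9899
a_5 = 7: 499850/69993
a_6 = 14: 7068593/989801

7068593/989801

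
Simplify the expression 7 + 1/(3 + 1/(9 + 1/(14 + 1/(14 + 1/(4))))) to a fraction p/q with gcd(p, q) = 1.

165664/22627

Collapse the nested fraction from the inside out:
Start with 4.
14 + 1/(4/1) = 14 + 1/4 = 57/4
14 + 1/(57/4) = 14 + 4/57 = 802/57
9 + 1/(802/57) = 9 + 57/802 = 7275/802
3 + 1/(7275/802) = 3 + 802/7275 = 22627/7275
7 + 1/(22627/7275) = 7 + 7275/22627 = 165664/22627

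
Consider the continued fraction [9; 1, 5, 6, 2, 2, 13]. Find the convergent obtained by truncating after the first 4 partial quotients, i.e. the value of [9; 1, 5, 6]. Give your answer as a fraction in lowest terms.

Work from the innermost term outward:
Start with 6.
5 + 1/(6/1) = 5 + 1/6 = 31/6
1 + 1/(31/6) = 1 + 6/31 = 37/31
9 + 1/(37/31) = 9 + 31/37 = 364/37

364/37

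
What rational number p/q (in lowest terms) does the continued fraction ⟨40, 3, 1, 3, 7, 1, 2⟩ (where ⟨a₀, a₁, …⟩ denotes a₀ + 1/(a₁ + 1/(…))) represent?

Starting at the tail and folding back:
Start with 2.
1 + 1/(2/1) = 1 + 1/2 = 3/2
7 + 1/(3/2) = 7 + 2/3 = 23/3
3 + 1/(23/3) = 3 + 3/23 = 72/23
1 + 1/(72/23) = 1 + 23/72 = 95/72
3 + 1/(95/72) = 3 + 72/95 = 357/95
40 + 1/(357/95) = 40 + 95/357 = 14375/357

14375/357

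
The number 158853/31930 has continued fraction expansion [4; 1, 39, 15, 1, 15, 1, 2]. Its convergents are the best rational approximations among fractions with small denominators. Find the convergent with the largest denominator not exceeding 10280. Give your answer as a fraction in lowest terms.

50825/10216

List convergents until the denominator exceeds the bound:
a_0 = 4: 4/1  (≤ bound)
a_1 = 1: 5/1  (≤ bound)
a_2 = 39: 199/40  (≤ bound)
a_3 = 15: 2990/601  (≤ bound)
a_4 = 1: 3189/641  (≤ bound)
a_5 = 15: 50825/10216  (≤ bound)
a_6 = 1: 54014/10857  (> 10280, stop)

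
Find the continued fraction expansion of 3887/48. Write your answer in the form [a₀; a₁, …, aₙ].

[80; 1, 47]

Run the Euclidean algorithm, recording each quotient:
3887 = 80·48 + 47, so a_0 = 80
48 = 1·47 + 1, so a_1 = 1
47 = 47·1 + 0, so a_2 = 47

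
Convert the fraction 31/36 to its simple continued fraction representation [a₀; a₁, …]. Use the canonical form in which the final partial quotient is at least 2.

[0; 1, 6, 5]

⌊31/36⌋ = 0, remainder 31
⌊36/31⌋ = 1, remainder 5
⌊31/5⌋ = 6, remainder 1
⌊5/1⌋ = 5, remainder 0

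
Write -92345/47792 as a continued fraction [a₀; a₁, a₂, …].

[-2; 14, 1, 3, 11, 1, 5, 11]

-92345 = -2·47792 + 3239, so a_0 = -2
47792 = 14·3239 + 2446, so a_1 = 14
3239 = 1·2446 + 793, so a_2 = 1
2446 = 3·793 + 67, so a_3 = 3
793 = 11·67 + 56, so a_4 = 11
67 = 1·56 + 11, so a_5 = 1
56 = 5·11 + 1, so a_6 = 5
11 = 11·1 + 0, so a_7 = 11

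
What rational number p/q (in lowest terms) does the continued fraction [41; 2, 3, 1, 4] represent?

1782/43

Start with 4.
1 + 1/(4/1) = 1 + 1/4 = 5/4
3 + 1/(5/4) = 3 + 4/5 = 19/5
2 + 1/(19/5) = 2 + 5/19 = 43/19
41 + 1/(43/19) = 41 + 19/43 = 1782/43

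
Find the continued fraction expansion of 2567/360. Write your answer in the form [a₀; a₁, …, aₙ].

Apply division with remainder until the remainder is 0:
⌊2567/360⌋ = 7, remainder 47
⌊360/47⌋ = 7, remainder 31
⌊47/31⌋ = 1, remainder 16
⌊31/16⌋ = 1, remainder 15
⌊16/15⌋ = 1, remainder 1
⌊15/1⌋ = 15, remainder 0

[7; 7, 1, 1, 1, 15]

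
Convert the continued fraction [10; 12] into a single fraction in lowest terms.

121/12

Start with 12.
10 + 1/(12/1) = 10 + 1/12 = 121/12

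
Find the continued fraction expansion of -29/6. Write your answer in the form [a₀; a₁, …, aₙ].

⌊-29/6⌋ = -5, remainder 1
⌊6/1⌋ = 6, remainder 0

[-5; 6]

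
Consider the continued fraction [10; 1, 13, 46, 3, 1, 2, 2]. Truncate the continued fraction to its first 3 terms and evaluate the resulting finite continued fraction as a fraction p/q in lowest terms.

153/14

Start with 13.
1 + 1/(13/1) = 1 + 1/13 = 14/13
10 + 1/(14/13) = 10 + 13/14 = 153/14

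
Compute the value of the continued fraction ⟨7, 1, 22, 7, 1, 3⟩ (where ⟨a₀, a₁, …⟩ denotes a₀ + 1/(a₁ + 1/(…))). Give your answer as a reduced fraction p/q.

5705/717

Compute successive convergents:
a_0 = 7: 7/1
a_1 = 1: 8/1
a_2 = 22: 183/23
a_3 = 7: 1289/162
a_4 = 1: 1472/185
a_5 = 3: 5705/717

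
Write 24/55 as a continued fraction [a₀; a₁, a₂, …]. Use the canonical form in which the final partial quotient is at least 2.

Repeatedly divide and take the remainder:
24 ÷ 55 → quotient 0, remainder 24
55 ÷ 24 → quotient 2, remainder 7
24 ÷ 7 → quotient 3, remainder 3
7 ÷ 3 → quotient 2, remainder 1
3 ÷ 1 → quotient 3, remainder 0

[0; 2, 3, 2, 3]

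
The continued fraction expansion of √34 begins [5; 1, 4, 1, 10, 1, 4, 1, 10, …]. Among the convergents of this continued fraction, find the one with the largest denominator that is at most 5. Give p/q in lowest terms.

29/5

a_0 = 5: 5/1  (≤ bound)
a_1 = 1: 6/1  (≤ bound)
a_2 = 4: 29/5  (≤ bound)
a_3 = 1: 35/6  (> 5, stop)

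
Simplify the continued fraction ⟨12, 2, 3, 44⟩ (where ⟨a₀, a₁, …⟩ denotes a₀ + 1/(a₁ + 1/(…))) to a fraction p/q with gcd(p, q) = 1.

Build up convergents one term at a time:
a_0 = 12: 12/1
a_1 = 2: 25/2
a_2 = 3: 87/7
a_3 = 44: 3853/310

3853/310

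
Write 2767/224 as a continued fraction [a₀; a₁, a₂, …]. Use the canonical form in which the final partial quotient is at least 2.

2767 ÷ 224 → quotient 12, remainder 79
224 ÷ 79 → quotient 2, remainder 66
79 ÷ 66 → quotient 1, remainder 13
66 ÷ 13 → quotient 5, remainder 1
13 ÷ 1 → quotient 13, remainder 0

[12; 2, 1, 5, 13]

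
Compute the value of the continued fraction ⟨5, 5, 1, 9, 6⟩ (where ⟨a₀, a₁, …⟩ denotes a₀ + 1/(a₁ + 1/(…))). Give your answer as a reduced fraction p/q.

1861/360

Collapse the nested fraction from the inside out:
Start with 6.
9 + 1/(6/1) = 9 + 1/6 = 55/6
1 + 1/(55/6) = 1 + 6/55 = 61/55
5 + 1/(61/55) = 5 + 55/61 = 360/61
5 + 1/(360/61) = 5 + 61/360 = 1861/360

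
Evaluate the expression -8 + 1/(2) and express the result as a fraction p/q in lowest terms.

Use the convergent recurrence hₖ = aₖ·hₖ₋₁ + hₖ₋₂ (and likewise for the denominators kₖ):
a_0 = -8: -8/1
a_1 = 2: -15/2

-15/2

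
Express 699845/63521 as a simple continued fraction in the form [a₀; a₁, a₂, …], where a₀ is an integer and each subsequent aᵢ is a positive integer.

[11; 57, 48, 2, 3, 3]

Apply division with remainder until the remainder is 0:
699845 = 11·63521 + 1114, so a_0 = 11
63521 = 57·1114 + 23, so a_1 = 57
1114 = 48·23 + 10, so a_2 = 48
23 = 2·10 + 3, so a_3 = 2
10 = 3·3 + 1, so a_4 = 3
3 = 3·1 + 0, so a_5 = 3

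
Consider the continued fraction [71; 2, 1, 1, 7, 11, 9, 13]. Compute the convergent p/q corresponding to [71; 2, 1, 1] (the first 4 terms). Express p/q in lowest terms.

357/5

a_0 = 71: 71/1
a_1 = 2: 143/2
a_2 = 1: 214/3
a_3 = 1: 357/5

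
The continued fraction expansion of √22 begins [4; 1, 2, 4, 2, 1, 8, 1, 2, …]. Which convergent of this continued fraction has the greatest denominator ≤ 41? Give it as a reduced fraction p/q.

a_0 = 4: 4/1  (≤ bound)
a_1 = 1: 5/1  (≤ bound)
a_2 = 2: 14/3  (≤ bound)
a_3 = 4: 61/13  (≤ bound)
a_4 = 2: 136/29  (≤ bound)
a_5 = 1: 197/42  (> 41, stop)

136/29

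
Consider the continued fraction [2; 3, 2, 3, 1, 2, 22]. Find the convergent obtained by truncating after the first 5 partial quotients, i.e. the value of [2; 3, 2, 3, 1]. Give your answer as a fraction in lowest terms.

71/31

Start with 1.
3 + 1/(1/1) = 3 + 1/1 = 4/1
2 + 1/(4/1) = 2 + 1/4 = 9/4
3 + 1/(9/4) = 3 + 4/9 = 31/9
2 + 1/(31/9) = 2 + 9/31 = 71/31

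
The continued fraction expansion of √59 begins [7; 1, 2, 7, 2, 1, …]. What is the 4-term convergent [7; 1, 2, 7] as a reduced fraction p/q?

Compute successive convergents:
a_0 = 7: 7/1
a_1 = 1: 8/1
a_2 = 2: 23/3
a_3 = 7: 169/22

169/22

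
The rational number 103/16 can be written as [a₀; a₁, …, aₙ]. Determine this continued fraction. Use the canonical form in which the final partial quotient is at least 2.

103 ÷ 16 → quotient 6, remainder 7
16 ÷ 7 → quotient 2, remainder 2
7 ÷ 2 → quotient 3, remainder 1
2 ÷ 1 → quotient 2, remainder 0

[6; 2, 3, 2]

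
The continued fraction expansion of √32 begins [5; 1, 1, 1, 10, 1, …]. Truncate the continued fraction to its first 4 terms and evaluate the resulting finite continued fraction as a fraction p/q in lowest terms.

Start with 1.
1 + 1/(1/1) = 1 + 1/1 = 2/1
1 + 1/(2/1) = 1 + 1/2 = 3/2
5 + 1/(3/2) = 5 + 2/3 = 17/3

17/3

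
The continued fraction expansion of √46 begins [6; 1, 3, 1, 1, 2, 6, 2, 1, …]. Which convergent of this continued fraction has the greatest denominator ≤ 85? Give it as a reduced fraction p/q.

156/23

a_0 = 6: 6/1  (≤ bound)
a_1 = 1: 7/1  (≤ bound)
a_2 = 3: 27/4  (≤ bound)
a_3 = 1: 34/5  (≤ bound)
a_4 = 1: 61/9  (≤ bound)
a_5 = 2: 156/23  (≤ bound)
a_6 = 6: 997/147  (> 85, stop)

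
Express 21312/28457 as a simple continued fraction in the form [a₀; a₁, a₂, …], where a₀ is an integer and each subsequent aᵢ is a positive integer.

[0; 1, 2, 1, 57, 11, 5, 2]

Apply division with remainder until the remainder is 0:
21312 ÷ 28457 → quotient 0, remainder 21312
28457 ÷ 21312 → quotient 1, remainder 7145
21312 ÷ 7145 → quotient 2, remainder 7022
7145 ÷ 7022 → quotient 1, remainder 123
7022 ÷ 123 → quotient 57, remainder 11
123 ÷ 11 → quotient 11, remainder 2
11 ÷ 2 → quotient 5, remainder 1
2 ÷ 1 → quotient 2, remainder 0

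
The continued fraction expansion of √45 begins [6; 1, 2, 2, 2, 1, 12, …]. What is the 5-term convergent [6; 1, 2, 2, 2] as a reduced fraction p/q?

114/17

Start with 2.
2 + 1/(2/1) = 2 + 1/2 = 5/2
2 + 1/(5/2) = 2 + 2/5 = 12/5
1 + 1/(12/5) = 1 + 5/12 = 17/12
6 + 1/(17/12) = 6 + 12/17 = 114/17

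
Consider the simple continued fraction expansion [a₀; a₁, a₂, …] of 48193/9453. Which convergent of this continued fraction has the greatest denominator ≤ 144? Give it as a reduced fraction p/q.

571/112

a_0 = 5: 5/1  (≤ bound)
a_1 = 10: 51/10  (≤ bound)
a_2 = 5: 260/51  (≤ bound)
a_3 = 2: 571/112  (≤ bound)
a_4 = 1: 831/163  (> 144, stop)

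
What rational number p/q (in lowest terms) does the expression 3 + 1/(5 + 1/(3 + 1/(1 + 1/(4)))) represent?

319/100

Starting at the tail and folding back:
Start with 4.
1 + 1/(4/1) = 1 + 1/4 = 5/4
3 + 1/(5/4) = 3 + 4/5 = 19/5
5 + 1/(19/5) = 5 + 5/19 = 100/19
3 + 1/(100/19) = 3 + 19/100 = 319/100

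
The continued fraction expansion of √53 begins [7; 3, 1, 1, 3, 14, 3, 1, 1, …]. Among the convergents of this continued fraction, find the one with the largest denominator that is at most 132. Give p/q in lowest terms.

a_0 = 7: 7/1  (≤ bound)
a_1 = 3: 22/3  (≤ bound)
a_2 = 1: 29/4  (≤ bound)
a_3 = 1: 51/7  (≤ bound)
a_4 = 3: 182/25  (≤ bound)
a_5 = 14: 2599/357  (> 132, stop)

182/25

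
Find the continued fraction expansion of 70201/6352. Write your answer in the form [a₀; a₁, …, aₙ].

Run the Euclidean algorithm, recording each quotient:
70201 ÷ 6352 → quotient 11, remainder 329
6352 ÷ 329 → quotient 19, remainder 101
329 ÷ 101 → quotient 3, remainder 26
101 ÷ 26 → quotient 3, remainder 23
26 ÷ 23 → quotient 1, remainder 3
23 ÷ 3 → quotient 7, remainder 2
3 ÷ 2 → quotient 1, remainder 1
2 ÷ 1 → quotient 2, remainder 0

[11; 19, 3, 3, 1, 7, 1, 2]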